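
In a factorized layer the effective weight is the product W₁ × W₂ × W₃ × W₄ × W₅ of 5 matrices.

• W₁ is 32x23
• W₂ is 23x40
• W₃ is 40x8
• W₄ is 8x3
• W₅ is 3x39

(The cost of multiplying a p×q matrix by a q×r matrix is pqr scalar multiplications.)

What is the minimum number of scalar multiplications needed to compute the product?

Adjacent pairs: W₁W₂ = 32·23·40 = 29440; W₂W₃ = 23·40·8 = 7360; W₃W₄ = 40·8·3 = 960; W₄W₅ = 8·3·39 = 936.
Length 3: W₁..W₃: k=1: 0+7360+32·23·8=13248; k=2: 29440+0+32·40·8=39680 → min 13248 | W₂..W₄: k=2: 0+960+23·40·3=3720; k=3: 7360+0+23·8·3=7912 → min 3720 | W₃..W₅: k=3: 0+936+40·8·39=13416; k=4: 960+0+40·3·39=5640 → min 5640.
Length 4: W₁..W₄: k=1: 0+3720+32·23·3=5928; k=2: 29440+960+32·40·3=34240; k=3: 13248+0+32·8·3=14016 → min 5928 | W₂..W₅: k=2: 0+5640+23·40·39=41520; k=3: 7360+936+23·8·39=15472; k=4: 3720+0+23·3·39=6411 → min 6411.
Length 5: W₁..W₅: k=1: 0+6411+32·23·39=35115; k=2: 29440+5640+32·40·39=85000; k=3: 13248+936+32·8·39=24168; k=4: 5928+0+32·3·39=9672 → min 9672.
Optimal order: ((W₁ × (W₂ × (W₃ × W₄))) × W₅) with cost 9672.

9672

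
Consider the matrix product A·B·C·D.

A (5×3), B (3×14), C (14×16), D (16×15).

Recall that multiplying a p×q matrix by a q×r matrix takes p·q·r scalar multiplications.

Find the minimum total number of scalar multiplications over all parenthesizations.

1617

Adjacent pairs: AB = 5·3·14 = 210; BC = 3·14·16 = 672; CD = 14·16·15 = 3360.
Length 3: A..C: k=1: 0+672+5·3·16=912; k=2: 210+0+5·14·16=1330 → min 912 | B..D: k=2: 0+3360+3·14·15=3990; k=3: 672+0+3·16·15=1392 → min 1392.
Length 4: A..D: k=1: 0+1392+5·3·15=1617; k=2: 210+3360+5·14·15=4620; k=3: 912+0+5·16·15=2112 → min 1617.
Optimal order: (A·((B·C)·D)) with cost 1617.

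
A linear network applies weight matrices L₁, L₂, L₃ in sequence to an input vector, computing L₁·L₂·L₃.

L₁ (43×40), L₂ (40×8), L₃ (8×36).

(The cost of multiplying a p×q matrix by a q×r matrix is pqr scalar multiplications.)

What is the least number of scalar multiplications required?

Order (L₁·(L₂·L₃)): (L₂·L₃): 40×8 by 8×36 → 40×36, cost 40·8·36 = 11520; (L₁·(L₂·L₃)): 43×40 by 40×36 → 43×36, cost 43·40·36 = 61920; cumulative 73440. Total 73440.
Order ((L₁·L₂)·L₃): (L₁·L₂): 43×40 by 40×8 → 43×8, cost 43·40·8 = 13760; ((L₁·L₂)·L₃): 43×8 by 8×36 → 43×36, cost 43·8·36 = 12384; cumulative 26144. Total 26144.
Minimum: 26144.

26144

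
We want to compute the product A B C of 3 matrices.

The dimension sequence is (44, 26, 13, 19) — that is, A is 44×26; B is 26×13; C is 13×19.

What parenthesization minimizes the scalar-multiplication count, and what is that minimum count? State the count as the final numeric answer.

25740

(A (B C)): cost 28158.
((A B) C): cost 25740.
Optimal: ((A B) C) with cost 25740.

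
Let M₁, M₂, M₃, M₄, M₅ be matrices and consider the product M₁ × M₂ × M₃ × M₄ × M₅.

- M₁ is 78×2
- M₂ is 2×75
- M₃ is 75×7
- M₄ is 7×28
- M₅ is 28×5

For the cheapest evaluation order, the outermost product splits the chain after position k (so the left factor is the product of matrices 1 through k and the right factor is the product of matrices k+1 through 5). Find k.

1

Adjacent pairs: M₁M₂ = 78·2·75 = 11700; M₂M₃ = 2·75·7 = 1050; M₃M₄ = 75·7·28 = 14700; M₄M₅ = 7·28·5 = 980.
Length 3: M₁..M₃: k=1: 0+1050+78·2·7=2142; k=2: 11700+0+78·75·7=52650 → min 2142 | M₂..M₄: k=2: 0+14700+2·75·28=18900; k=3: 1050+0+2·7·28=1442 → min 1442 | M₃..M₅: k=3: 0+980+75·7·5=3605; k=4: 14700+0+75·28·5=25200 → min 3605.
Length 4: M₁..M₄: k=1: 0+1442+78·2·28=5810; k=2: 11700+14700+78·75·28=190200; k=3: 2142+0+78·7·28=17430 → min 5810 | M₂..M₅: k=2: 0+3605+2·75·5=4355; k=3: 1050+980+2·7·5=2100; k=4: 1442+0+2·28·5=1722 → min 1722.
Top-level splits: k=1: (M₁..M₁)·(M₂..M₅) → 0+1722+78·2·5 = 2502; k=2: (M₁..M₂)·(M₃..M₅) → 11700+3605+78·75·5 = 44555; k=3: (M₁..M₃)·(M₄..M₅) → 2142+980+78·7·5 = 5852; k=4: (M₁..M₄)·(M₅..M₅) → 5810+0+78·28·5 = 16730.
Best split is after M₁, i.e. k = 1.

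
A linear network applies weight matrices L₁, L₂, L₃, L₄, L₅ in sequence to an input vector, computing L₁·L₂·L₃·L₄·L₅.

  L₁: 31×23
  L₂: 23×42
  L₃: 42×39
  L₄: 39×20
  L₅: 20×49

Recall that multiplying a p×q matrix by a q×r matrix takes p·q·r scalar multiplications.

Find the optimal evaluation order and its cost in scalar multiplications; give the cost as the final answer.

Adjacent pairs: L₁L₂ = 31·23·42 = 29946; L₂L₃ = 23·42·39 = 37674; L₃L₄ = 42·39·20 = 32760; L₄L₅ = 39·20·49 = 38220.
Length 3: L₁..L₃: k=1: 0+37674+31·23·39=65481; k=2: 29946+0+31·42·39=80724 → min 65481 | L₂..L₄: k=2: 0+32760+23·42·20=52080; k=3: 37674+0+23·39·20=55614 → min 52080 | L₃..L₅: k=3: 0+38220+42·39·49=118482; k=4: 32760+0+42·20·49=73920 → min 73920.
Length 4: L₁..L₄: k=1: 0+52080+31·23·20=66340; k=2: 29946+32760+31·42·20=88746; k=3: 65481+0+31·39·20=89661 → min 66340 | L₂..L₅: k=2: 0+73920+23·42·49=121254; k=3: 37674+38220+23·39·49=119847; k=4: 52080+0+23·20·49=74620 → min 74620.
Length 5: L₁..L₅: k=1: 0+74620+31·23·49=109557; k=2: 29946+73920+31·42·49=167664; k=3: 65481+38220+31·39·49=162942; k=4: 66340+0+31·20·49=96720 → min 96720.
Optimal parenthesization: ((L₁·(L₂·(L₃·L₄)))·L₅) with cost 96720.

96720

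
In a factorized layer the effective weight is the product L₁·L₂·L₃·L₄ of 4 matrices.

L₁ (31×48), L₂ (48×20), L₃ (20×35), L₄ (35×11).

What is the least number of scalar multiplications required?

34628

Adjacent pairs: L₁L₂ = 31·48·20 = 29760; L₂L₃ = 48·20·35 = 33600; L₃L₄ = 20·35·11 = 7700.
Length 3: L₁..L₃: k=1: 0+33600+31·48·35=85680; k=2: 29760+0+31·20·35=51460 → min 51460 | L₂..L₄: k=2: 0+7700+48·20·11=18260; k=3: 33600+0+48·35·11=52080 → min 18260.
Length 4: L₁..L₄: k=1: 0+18260+31·48·11=34628; k=2: 29760+7700+31·20·11=44280; k=3: 51460+0+31·35·11=63395 → min 34628.
Optimal order: (L₁·(L₂·(L₃·L₄))) with cost 34628.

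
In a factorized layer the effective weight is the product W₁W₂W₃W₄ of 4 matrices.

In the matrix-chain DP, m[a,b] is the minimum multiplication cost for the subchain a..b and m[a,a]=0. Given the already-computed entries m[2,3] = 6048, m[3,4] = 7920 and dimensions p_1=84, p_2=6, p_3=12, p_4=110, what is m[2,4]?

m[2,4] = min over k∈[2,3] of m[2,k]+m[k+1,4]+p_{1}·p_k·p_{4}.
k=2: 0 + 7920 + 84·6·110 = 63360; k=3: 6048 + 0 + 84·12·110 = 116928.
Minimum: 63360 at k=2.

63360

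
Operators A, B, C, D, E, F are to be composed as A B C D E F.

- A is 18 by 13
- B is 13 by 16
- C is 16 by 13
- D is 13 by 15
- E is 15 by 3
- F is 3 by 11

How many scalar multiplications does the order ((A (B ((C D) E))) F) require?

(C D): 16×13 by 13×15 → 16×15, cost 16·13·15 = 3120
((C D) E): 16×15 by 15×3 → 16×3, cost 16·15·3 = 720; cumulative 3840
(B ((C D) E)): 13×16 by 16×3 → 13×3, cost 13·16·3 = 624; cumulative 4464
(A (B ((C D) E))): 18×13 by 13×3 → 18×3, cost 18·13·3 = 702; cumulative 5166
((A (B ((C D) E))) F): 18×3 by 3×11 → 18×11, cost 18·3·11 = 594; cumulative 5760
Total: 5760 scalar multiplications.

5760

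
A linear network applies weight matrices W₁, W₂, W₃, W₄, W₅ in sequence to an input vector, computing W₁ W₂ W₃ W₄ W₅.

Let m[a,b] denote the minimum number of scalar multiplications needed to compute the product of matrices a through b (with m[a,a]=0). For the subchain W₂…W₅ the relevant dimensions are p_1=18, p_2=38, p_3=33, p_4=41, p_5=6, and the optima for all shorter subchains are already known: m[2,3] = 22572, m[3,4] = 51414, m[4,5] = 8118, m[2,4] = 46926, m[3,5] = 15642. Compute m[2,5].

19746

m[2,5] = min over k∈[2,4] of m[2,k]+m[k+1,5]+p_{1}·p_k·p_{5}.
k=2: 0 + 15642 + 18·38·6 = 19746; k=3: 22572 + 8118 + 18·33·6 = 34254; k=4: 46926 + 0 + 18·41·6 = 51354.
Minimum: 19746 at k=2.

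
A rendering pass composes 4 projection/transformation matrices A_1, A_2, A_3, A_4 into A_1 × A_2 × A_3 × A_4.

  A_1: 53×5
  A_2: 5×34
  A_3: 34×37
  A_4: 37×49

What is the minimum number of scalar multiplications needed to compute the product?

Adjacent pairs: A_1A_2 = 53·5·34 = 9010; A_2A_3 = 5·34·37 = 6290; A_3A_4 = 34·37·49 = 61642.
Length 3: A_1..A_3: k=1: 0+6290+53·5·37=16095; k=2: 9010+0+53·34·37=75684 → min 16095 | A_2..A_4: k=2: 0+61642+5·34·49=69972; k=3: 6290+0+5·37·49=15355 → min 15355.
Length 4: A_1..A_4: k=1: 0+15355+53·5·49=28340; k=2: 9010+61642+53·34·49=158950; k=3: 16095+0+53·37·49=112184 → min 28340.
Optimal order: (A_1 × ((A_2 × A_3) × A_4)) with cost 28340.

28340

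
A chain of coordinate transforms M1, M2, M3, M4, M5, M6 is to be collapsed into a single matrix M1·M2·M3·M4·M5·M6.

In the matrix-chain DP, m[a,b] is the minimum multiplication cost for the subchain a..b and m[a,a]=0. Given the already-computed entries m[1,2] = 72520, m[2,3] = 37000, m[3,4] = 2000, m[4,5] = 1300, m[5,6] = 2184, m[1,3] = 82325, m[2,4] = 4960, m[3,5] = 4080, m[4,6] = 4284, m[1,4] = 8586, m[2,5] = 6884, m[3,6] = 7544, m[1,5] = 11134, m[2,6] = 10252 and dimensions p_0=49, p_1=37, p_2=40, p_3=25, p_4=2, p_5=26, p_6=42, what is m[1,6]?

14886

m[1,6] = min over k∈[1,5] of m[1,k]+m[k+1,6]+p_{0}·p_k·p_{6}.
k=1: 0 + 10252 + 49·37·42 = 86398; k=2: 72520 + 7544 + 49·40·42 = 162384; k=3: 82325 + 4284 + 49·25·42 = 138059; k=4: 8586 + 2184 + 49·2·42 = 14886; k=5: 11134 + 0 + 49·26·42 = 64642.
Minimum: 14886 at k=4.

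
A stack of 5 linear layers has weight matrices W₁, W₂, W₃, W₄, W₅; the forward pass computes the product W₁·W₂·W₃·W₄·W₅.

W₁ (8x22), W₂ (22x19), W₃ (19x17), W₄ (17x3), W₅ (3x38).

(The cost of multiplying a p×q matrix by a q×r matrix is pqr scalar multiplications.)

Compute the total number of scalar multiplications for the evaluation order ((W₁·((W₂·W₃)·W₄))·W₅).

9668

(W₂·W₃): 22×19 by 19×17 → 22×17, cost 22·19·17 = 7106
((W₂·W₃)·W₄): 22×17 by 17×3 → 22×3, cost 22·17·3 = 1122; cumulative 8228
(W₁·((W₂·W₃)·W₄)): 8×22 by 22×3 → 8×3, cost 8·22·3 = 528; cumulative 8756
((W₁·((W₂·W₃)·W₄))·W₅): 8×3 by 3×38 → 8×38, cost 8·3·38 = 912; cumulative 9668
Total: 9668 scalar multiplications.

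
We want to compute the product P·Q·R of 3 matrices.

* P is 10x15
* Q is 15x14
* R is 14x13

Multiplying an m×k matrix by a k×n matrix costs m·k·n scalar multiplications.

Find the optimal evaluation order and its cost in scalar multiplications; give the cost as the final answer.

(P·(Q·R)): cost 4680.
((P·Q)·R): cost 3920.
Optimal: ((P·Q)·R) with cost 3920.

3920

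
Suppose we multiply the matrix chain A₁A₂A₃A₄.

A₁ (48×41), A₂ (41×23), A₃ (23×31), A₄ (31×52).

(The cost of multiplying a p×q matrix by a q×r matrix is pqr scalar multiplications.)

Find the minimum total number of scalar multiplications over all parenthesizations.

139748

Adjacent pairs: A₁A₂ = 48·41·23 = 45264; A₂A₃ = 41·23·31 = 29233; A₃A₄ = 23·31·52 = 37076.
Length 3: A₁..A₃: k=1: 0+29233+48·41·31=90241; k=2: 45264+0+48·23·31=79488 → min 79488 | A₂..A₄: k=2: 0+37076+41·23·52=86112; k=3: 29233+0+41·31·52=95325 → min 86112.
Length 4: A₁..A₄: k=1: 0+86112+48·41·52=188448; k=2: 45264+37076+48·23·52=139748; k=3: 79488+0+48·31·52=156864 → min 139748.
Optimal order: ((A₁A₂)(A₃A₄)) with cost 139748.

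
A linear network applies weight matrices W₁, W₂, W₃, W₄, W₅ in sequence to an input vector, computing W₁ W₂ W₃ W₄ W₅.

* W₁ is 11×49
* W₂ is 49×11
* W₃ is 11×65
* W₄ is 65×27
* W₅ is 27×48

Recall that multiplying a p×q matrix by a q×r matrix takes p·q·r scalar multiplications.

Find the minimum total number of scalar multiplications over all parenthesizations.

42757

Adjacent pairs: W₁W₂ = 11·49·11 = 5929; W₂W₃ = 49·11·65 = 35035; W₃W₄ = 11·65·27 = 19305; W₄W₅ = 65·27·48 = 84240.
Length 3: W₁..W₃: k=1: 0+35035+11·49·65=70070; k=2: 5929+0+11·11·65=13794 → min 13794 | W₂..W₄: k=2: 0+19305+49·11·27=33858; k=3: 35035+0+49·65·27=121030 → min 33858 | W₃..W₅: k=3: 0+84240+11·65·48=118560; k=4: 19305+0+11·27·48=33561 → min 33561.
Length 4: W₁..W₄: k=1: 0+33858+11·49·27=48411; k=2: 5929+19305+11·11·27=28501; k=3: 13794+0+11·65·27=33099 → min 28501 | W₂..W₅: k=2: 0+33561+49·11·48=59433; k=3: 35035+84240+49·65·48=272155; k=4: 33858+0+49·27·48=97362 → min 59433.
Length 5: W₁..W₅: k=1: 0+59433+11·49·48=85305; k=2: 5929+33561+11·11·48=45298; k=3: 13794+84240+11·65·48=132354; k=4: 28501+0+11·27·48=42757 → min 42757.
Optimal order: (((W₁ W₂) (W₃ W₄)) W₅) with cost 42757.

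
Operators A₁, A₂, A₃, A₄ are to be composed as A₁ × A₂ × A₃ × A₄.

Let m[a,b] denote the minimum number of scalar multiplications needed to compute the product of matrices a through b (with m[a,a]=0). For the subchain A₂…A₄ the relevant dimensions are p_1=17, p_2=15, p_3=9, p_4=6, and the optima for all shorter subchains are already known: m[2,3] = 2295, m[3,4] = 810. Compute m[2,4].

2340

m[2,4] = min over k∈[2,3] of m[2,k]+m[k+1,4]+p_{1}·p_k·p_{4}.
k=2: 0 + 810 + 17·15·6 = 2340; k=3: 2295 + 0 + 17·9·6 = 3213.
Minimum: 2340 at k=2.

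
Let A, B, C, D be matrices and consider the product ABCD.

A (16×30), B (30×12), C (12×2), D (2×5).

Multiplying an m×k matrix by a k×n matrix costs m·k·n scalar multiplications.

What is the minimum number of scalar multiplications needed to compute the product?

1840

Adjacent pairs: AB = 16·30·12 = 5760; BC = 30·12·2 = 720; CD = 12·2·5 = 120.
Length 3: A..C: k=1: 0+720+16·30·2=1680; k=2: 5760+0+16·12·2=6144 → min 1680 | B..D: k=2: 0+120+30·12·5=1920; k=3: 720+0+30·2·5=1020 → min 1020.
Length 4: A..D: k=1: 0+1020+16·30·5=3420; k=2: 5760+120+16·12·5=6840; k=3: 1680+0+16·2·5=1840 → min 1840.
Optimal order: ((A(BC))D) with cost 1840.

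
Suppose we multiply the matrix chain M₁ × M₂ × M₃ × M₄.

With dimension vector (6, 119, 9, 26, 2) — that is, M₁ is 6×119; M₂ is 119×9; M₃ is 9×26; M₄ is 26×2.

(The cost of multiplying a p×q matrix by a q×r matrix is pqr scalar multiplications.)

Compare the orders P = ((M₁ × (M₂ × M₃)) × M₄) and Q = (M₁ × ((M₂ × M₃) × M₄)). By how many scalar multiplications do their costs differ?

Order P = ((M₁ × (M₂ × M₃)) × M₄): (M₂ × M₃): 119×9 by 9×26 → 119×26, cost 119·9·26 = 27846; (M₁ × (M₂ × M₃)): 6×119 by 119×26 → 6×26, cost 6·119·26 = 18564; cumulative 46410; ((M₁ × (M₂ × M₃)) × M₄): 6×26 by 26×2 → 6×2, cost 6·26·2 = 312; cumulative 46722. Total 46722.
Order Q = (M₁ × ((M₂ × M₃) × M₄)): (M₂ × M₃): 119×9 by 9×26 → 119×26, cost 119·9·26 = 27846; ((M₂ × M₃) × M₄): 119×26 by 26×2 → 119×2, cost 119·26·2 = 6188; cumulative 34034; (M₁ × ((M₂ × M₃) × M₄)): 6×119 by 119×2 → 6×2, cost 6·119·2 = 1428; cumulative 35462. Total 35462.
Difference: |46722 − 35462| = 11260.

11260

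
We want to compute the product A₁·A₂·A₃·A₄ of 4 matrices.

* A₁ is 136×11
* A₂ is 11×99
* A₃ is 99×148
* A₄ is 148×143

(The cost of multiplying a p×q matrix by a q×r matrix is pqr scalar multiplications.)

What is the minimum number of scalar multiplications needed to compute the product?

607904

Adjacent pairs: A₁A₂ = 136·11·99 = 148104; A₂A₃ = 11·99·148 = 161172; A₃A₄ = 99·148·143 = 2095236.
Length 3: A₁..A₃: k=1: 0+161172+136·11·148=382580; k=2: 148104+0+136·99·148=2140776 → min 382580 | A₂..A₄: k=2: 0+2095236+11·99·143=2250963; k=3: 161172+0+11·148·143=393976 → min 393976.
Length 4: A₁..A₄: k=1: 0+393976+136·11·143=607904; k=2: 148104+2095236+136·99·143=4168692; k=3: 382580+0+136·148·143=3260884 → min 607904.
Optimal order: (A₁·((A₂·A₃)·A₄)) with cost 607904.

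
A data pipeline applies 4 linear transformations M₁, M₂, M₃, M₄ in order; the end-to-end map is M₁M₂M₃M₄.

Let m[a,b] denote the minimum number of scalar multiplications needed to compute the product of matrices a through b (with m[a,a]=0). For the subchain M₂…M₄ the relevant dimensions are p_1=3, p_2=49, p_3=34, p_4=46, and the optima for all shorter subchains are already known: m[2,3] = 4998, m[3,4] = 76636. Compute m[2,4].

9690

m[2,4] = min over k∈[2,3] of m[2,k]+m[k+1,4]+p_{1}·p_k·p_{4}.
k=2: 0 + 76636 + 3·49·46 = 83398; k=3: 4998 + 0 + 3·34·46 = 9690.
Minimum: 9690 at k=3.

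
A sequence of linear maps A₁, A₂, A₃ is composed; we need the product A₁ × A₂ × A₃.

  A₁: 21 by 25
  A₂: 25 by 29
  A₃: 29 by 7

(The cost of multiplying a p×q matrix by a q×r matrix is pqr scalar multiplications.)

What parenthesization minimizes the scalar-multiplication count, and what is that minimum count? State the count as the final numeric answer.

8750

(A₁ × (A₂ × A₃)): cost 8750.
((A₁ × A₂) × A₃): cost 19488.
Optimal: (A₁ × (A₂ × A₃)) with cost 8750.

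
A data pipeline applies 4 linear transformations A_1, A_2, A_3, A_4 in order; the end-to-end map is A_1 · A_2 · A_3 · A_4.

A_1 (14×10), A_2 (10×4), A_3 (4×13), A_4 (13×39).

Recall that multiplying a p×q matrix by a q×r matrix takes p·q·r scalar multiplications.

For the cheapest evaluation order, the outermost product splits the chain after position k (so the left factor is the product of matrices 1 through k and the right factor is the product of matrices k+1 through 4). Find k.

2

Adjacent pairs: A_1A_2 = 14·10·4 = 560; A_2A_3 = 10·4·13 = 520; A_3A_4 = 4·13·39 = 2028.
Length 3: A_1..A_3: k=1: 0+520+14·10·13=2340; k=2: 560+0+14·4·13=1288 → min 1288 | A_2..A_4: k=2: 0+2028+10·4·39=3588; k=3: 520+0+10·13·39=5590 → min 3588.
Top-level splits: k=1: (A_1..A_1)·(A_2..A_4) → 0+3588+14·10·39 = 9048; k=2: (A_1..A_2)·(A_3..A_4) → 560+2028+14·4·39 = 4772; k=3: (A_1..A_3)·(A_4..A_4) → 1288+0+14·13·39 = 8386.
Best split is after A_2, i.e. k = 2.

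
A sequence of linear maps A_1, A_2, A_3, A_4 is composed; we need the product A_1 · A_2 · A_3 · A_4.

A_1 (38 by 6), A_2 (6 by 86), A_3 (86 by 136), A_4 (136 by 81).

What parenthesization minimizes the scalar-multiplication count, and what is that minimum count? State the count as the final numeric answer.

Adjacent pairs: A_1A_2 = 38·6·86 = 19608; A_2A_3 = 6·86·136 = 70176; A_3A_4 = 86·136·81 = 947376.
Length 3: A_1..A_3: k=1: 0+70176+38·6·136=101184; k=2: 19608+0+38·86·136=464056 → min 101184 | A_2..A_4: k=2: 0+947376+6·86·81=989172; k=3: 70176+0+6·136·81=136272 → min 136272.
Length 4: A_1..A_4: k=1: 0+136272+38·6·81=154740; k=2: 19608+947376+38·86·81=1231692; k=3: 101184+0+38·136·81=519792 → min 154740.
Optimal parenthesization: (A_1 · ((A_2 · A_3) · A_4)) with cost 154740.

154740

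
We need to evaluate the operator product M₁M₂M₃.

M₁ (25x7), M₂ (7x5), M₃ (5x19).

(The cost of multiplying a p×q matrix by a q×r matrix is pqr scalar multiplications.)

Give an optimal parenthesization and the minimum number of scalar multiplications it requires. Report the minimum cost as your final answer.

3250

(M₁(M₂M₃)): cost 3990.
((M₁M₂)M₃): cost 3250.
Optimal: ((M₁M₂)M₃) with cost 3250.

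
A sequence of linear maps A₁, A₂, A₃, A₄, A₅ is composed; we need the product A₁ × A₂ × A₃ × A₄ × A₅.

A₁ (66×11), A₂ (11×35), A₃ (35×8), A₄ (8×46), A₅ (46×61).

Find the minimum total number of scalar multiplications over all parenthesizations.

63544

Adjacent pairs: A₁A₂ = 66·11·35 = 25410; A₂A₃ = 11·35·8 = 3080; A₃A₄ = 35·8·46 = 12880; A₄A₅ = 8·46·61 = 22448.
Length 3: A₁..A₃: k=1: 0+3080+66·11·8=8888; k=2: 25410+0+66·35·8=43890 → min 8888 | A₂..A₄: k=2: 0+12880+11·35·46=30590; k=3: 3080+0+11·8·46=7128 → min 7128 | A₃..A₅: k=3: 0+22448+35·8·61=39528; k=4: 12880+0+35·46·61=111090 → min 39528.
Length 4: A₁..A₄: k=1: 0+7128+66·11·46=40524; k=2: 25410+12880+66·35·46=144550; k=3: 8888+0+66·8·46=33176 → min 33176 | A₂..A₅: k=2: 0+39528+11·35·61=63013; k=3: 3080+22448+11·8·61=30896; k=4: 7128+0+11·46·61=37994 → min 30896.
Length 5: A₁..A₅: k=1: 0+30896+66·11·61=75182; k=2: 25410+39528+66·35·61=205848; k=3: 8888+22448+66·8·61=63544; k=4: 33176+0+66·46·61=218372 → min 63544.
Optimal order: ((A₁ × (A₂ × A₃)) × (A₄ × A₅)) with cost 63544.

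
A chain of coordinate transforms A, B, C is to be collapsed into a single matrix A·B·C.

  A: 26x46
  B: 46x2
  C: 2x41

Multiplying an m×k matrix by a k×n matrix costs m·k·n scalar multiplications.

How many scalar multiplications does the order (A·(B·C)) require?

52808

(B·C): 46×2 by 2×41 → 46×41, cost 46·2·41 = 3772
(A·(B·C)): 26×46 by 46×41 → 26×41, cost 26·46·41 = 49036; cumulative 52808
Total: 52808 scalar multiplications.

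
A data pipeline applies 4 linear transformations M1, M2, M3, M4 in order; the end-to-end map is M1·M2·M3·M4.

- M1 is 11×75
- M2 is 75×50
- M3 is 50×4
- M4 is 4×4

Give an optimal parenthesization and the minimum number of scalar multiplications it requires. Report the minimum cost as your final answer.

Adjacent pairs: M1M2 = 11·75·50 = 41250; M2M3 = 75·50·4 = 15000; M3M4 = 50·4·4 = 800.
Length 3: M1..M3: k=1: 0+15000+11·75·4=18300; k=2: 41250+0+11·50·4=43450 → min 18300 | M2..M4: k=2: 0+800+75·50·4=15800; k=3: 15000+0+75·4·4=16200 → min 15800.
Length 4: M1..M4: k=1: 0+15800+11·75·4=19100; k=2: 41250+800+11·50·4=44250; k=3: 18300+0+11·4·4=18476 → min 18476.
Optimal parenthesization: ((M1·(M2·M3))·M4) with cost 18476.

18476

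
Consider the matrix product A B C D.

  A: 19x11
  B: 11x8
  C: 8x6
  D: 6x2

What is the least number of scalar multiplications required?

690

Adjacent pairs: AB = 19·11·8 = 1672; BC = 11·8·6 = 528; CD = 8·6·2 = 96.
Length 3: A..C: k=1: 0+528+19·11·6=1782; k=2: 1672+0+19·8·6=2584 → min 1782 | B..D: k=2: 0+96+11·8·2=272; k=3: 528+0+11·6·2=660 → min 272.
Length 4: A..D: k=1: 0+272+19·11·2=690; k=2: 1672+96+19·8·2=2072; k=3: 1782+0+19·6·2=2010 → min 690.
Optimal order: (A (B (C D))) with cost 690.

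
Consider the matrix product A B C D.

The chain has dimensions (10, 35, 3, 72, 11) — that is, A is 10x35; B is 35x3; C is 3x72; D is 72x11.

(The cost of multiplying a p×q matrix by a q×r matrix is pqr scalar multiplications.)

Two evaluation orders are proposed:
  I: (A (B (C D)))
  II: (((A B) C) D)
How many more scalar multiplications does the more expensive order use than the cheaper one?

Order I = (A (B (C D))): (C D): 3×72 by 72×11 → 3×11, cost 3·72·11 = 2376; (B (C D)): 35×3 by 3×11 → 35×11, cost 35·3·11 = 1155; cumulative 3531; (A (B (C D))): 10×35 by 35×11 → 10×11, cost 10·35·11 = 3850; cumulative 7381. Total 7381.
Order II = (((A B) C) D): (A B): 10×35 by 35×3 → 10×3, cost 10·35·3 = 1050; ((A B) C): 10×3 by 3×72 → 10×72, cost 10·3·72 = 2160; cumulative 3210; (((A B) C) D): 10×72 by 72×11 → 10×11, cost 10·72·11 = 7920; cumulative 11130. Total 11130.
Difference: |7381 − 11130| = 3749.

3749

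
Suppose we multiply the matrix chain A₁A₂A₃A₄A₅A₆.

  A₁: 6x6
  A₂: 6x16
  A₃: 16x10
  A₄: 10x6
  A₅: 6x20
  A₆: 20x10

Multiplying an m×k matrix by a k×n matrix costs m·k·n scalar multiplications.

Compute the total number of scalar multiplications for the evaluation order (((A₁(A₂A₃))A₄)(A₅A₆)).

(A₂A₃): 6×16 by 16×10 → 6×10, cost 6·16·10 = 960
(A₁(A₂A₃)): 6×6 by 6×10 → 6×10, cost 6·6·10 = 360; cumulative 1320
((A₁(A₂A₃))A₄): 6×10 by 10×6 → 6×6, cost 6·10·6 = 360; cumulative 1680
(A₅A₆): 6×20 by 20×10 → 6×10, cost 6·20·10 = 1200
(((A₁(A₂A₃))A₄)(A₅A₆)): 6×6 by 6×10 → 6×10, cost 6·6·10 = 360; cumulative 3240
Total: 3240 scalar multiplications.

3240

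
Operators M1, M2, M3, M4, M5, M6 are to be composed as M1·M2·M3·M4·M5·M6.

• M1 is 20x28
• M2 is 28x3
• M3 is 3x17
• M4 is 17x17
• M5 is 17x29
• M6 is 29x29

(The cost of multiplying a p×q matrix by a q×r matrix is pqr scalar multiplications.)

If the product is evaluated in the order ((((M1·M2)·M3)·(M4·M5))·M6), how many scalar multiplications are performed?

(M1·M2): 20×28 by 28×3 → 20×3, cost 20·28·3 = 1680
((M1·M2)·M3): 20×3 by 3×17 → 20×17, cost 20·3·17 = 1020; cumulative 2700
(M4·M5): 17×17 by 17×29 → 17×29, cost 17·17·29 = 8381
(((M1·M2)·M3)·(M4·M5)): 20×17 by 17×29 → 20×29, cost 20·17·29 = 9860; cumulative 20941
((((M1·M2)·M3)·(M4·M5))·M6): 20×29 by 29×29 → 20×29, cost 20·29·29 = 16820; cumulative 37761
Total: 37761 scalar multiplications.

37761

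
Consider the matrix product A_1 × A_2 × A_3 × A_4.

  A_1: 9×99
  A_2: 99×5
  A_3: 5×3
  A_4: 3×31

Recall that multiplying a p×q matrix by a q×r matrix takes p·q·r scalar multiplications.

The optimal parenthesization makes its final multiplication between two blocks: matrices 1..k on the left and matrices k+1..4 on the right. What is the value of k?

Adjacent pairs: A_1A_2 = 9·99·5 = 4455; A_2A_3 = 99·5·3 = 1485; A_3A_4 = 5·3·31 = 465.
Length 3: A_1..A_3: k=1: 0+1485+9·99·3=4158; k=2: 4455+0+9·5·3=4590 → min 4158 | A_2..A_4: k=2: 0+465+99·5·31=15810; k=3: 1485+0+99·3·31=10692 → min 10692.
Top-level splits: k=1: (A_1..A_1)·(A_2..A_4) → 0+10692+9·99·31 = 38313; k=2: (A_1..A_2)·(A_3..A_4) → 4455+465+9·5·31 = 6315; k=3: (A_1..A_3)·(A_4..A_4) → 4158+0+9·3·31 = 4995.
Best split is after A_3, i.e. k = 3.

3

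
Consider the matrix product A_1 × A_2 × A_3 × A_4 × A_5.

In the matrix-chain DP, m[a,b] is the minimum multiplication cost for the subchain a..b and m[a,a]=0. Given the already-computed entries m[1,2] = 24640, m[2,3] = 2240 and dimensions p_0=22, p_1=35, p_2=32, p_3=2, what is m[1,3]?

3780

m[1,3] = min over k∈[1,2] of m[1,k]+m[k+1,3]+p_{0}·p_k·p_{3}.
k=1: 0 + 2240 + 22·35·2 = 3780; k=2: 24640 + 0 + 22·32·2 = 26048.
Minimum: 3780 at k=1.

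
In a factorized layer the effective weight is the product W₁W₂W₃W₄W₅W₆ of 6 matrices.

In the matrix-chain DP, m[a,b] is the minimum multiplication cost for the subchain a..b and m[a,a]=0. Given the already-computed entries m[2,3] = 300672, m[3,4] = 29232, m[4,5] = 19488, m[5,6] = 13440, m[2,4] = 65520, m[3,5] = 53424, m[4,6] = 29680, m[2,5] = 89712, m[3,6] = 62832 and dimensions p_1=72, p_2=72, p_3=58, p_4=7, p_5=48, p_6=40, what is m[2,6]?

99120

m[2,6] = min over k∈[2,5] of m[2,k]+m[k+1,6]+p_{1}·p_k·p_{6}.
k=2: 0 + 62832 + 72·72·40 = 270192; k=3: 300672 + 29680 + 72·58·40 = 497392; k=4: 65520 + 13440 + 72·7·40 = 99120; k=5: 89712 + 0 + 72·48·40 = 227952.
Minimum: 99120 at k=4.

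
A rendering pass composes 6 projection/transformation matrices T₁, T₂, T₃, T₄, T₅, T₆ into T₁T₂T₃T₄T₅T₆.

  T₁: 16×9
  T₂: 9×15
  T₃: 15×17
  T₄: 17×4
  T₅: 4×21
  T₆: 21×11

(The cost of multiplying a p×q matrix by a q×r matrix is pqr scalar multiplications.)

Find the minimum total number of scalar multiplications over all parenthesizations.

3764

Adjacent pairs: T₁T₂ = 16·9·15 = 2160; T₂T₃ = 9·15·17 = 2295; T₃T₄ = 15·17·4 = 1020; T₄T₅ = 17·4·21 = 1428; T₅T₆ = 4·21·11 = 924.
Length 3: T₁..T₃: k=1: 0+2295+16·9·17=4743; k=2: 2160+0+16·15·17=6240 → min 4743 | T₂..T₄: k=2: 0+1020+9·15·4=1560; k=3: 2295+0+9·17·4=2907 → min 1560 | T₃..T₅: k=3: 0+1428+15·17·21=6783; k=4: 1020+0+15·4·21=2280 → min 2280 | T₄..T₆: k=4: 0+924+17·4·11=1672; k=5: 1428+0+17·21·11=5355 → min 1672.
Length 4: T₁..T₄: k=1: 0+1560+16·9·4=2136; k=2: 2160+1020+16·15·4=4140; k=3: 4743+0+16·17·4=5831 → min 2136 | T₂..T₅: k=2: 0+2280+9·15·21=5115; k=3: 2295+1428+9·17·21=6936; k=4: 1560+0+9·4·21=2316 → min 2316 | T₃..T₆: k=3: 0+1672+15·17·11=4477; k=4: 1020+924+15·4·11=2604; k=5: 2280+0+15·21·11=5745 → min 2604.
Length 5: T₁..T₅: k=1: 0+2316+16·9·21=5340; k=2: 2160+2280+16·15·21=9480; k=3: 4743+1428+16·17·21=11883; k=4: 2136+0+16·4·21=3480 → min 3480 | T₂..T₆: k=2: 0+2604+9·15·11=4089; k=3: 2295+1672+9·17·11=5650; k=4: 1560+924+9·4·11=2880; k=5: 2316+0+9·21·11=4395 → min 2880.
Length 6: T₁..T₆: k=1: 0+2880+16·9·11=4464; k=2: 2160+2604+16·15·11=7404; k=3: 4743+1672+16·17·11=9407; k=4: 2136+924+16·4·11=3764; k=5: 3480+0+16·21·11=7176 → min 3764.
Optimal order: ((T₁(T₂(T₃T₄)))(T₅T₆)) with cost 3764.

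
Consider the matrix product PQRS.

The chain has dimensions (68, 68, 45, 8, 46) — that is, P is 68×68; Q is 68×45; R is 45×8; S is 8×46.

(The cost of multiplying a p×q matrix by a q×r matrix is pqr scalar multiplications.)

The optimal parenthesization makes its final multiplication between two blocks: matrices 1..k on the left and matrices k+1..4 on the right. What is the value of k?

Adjacent pairs: PQ = 68·68·45 = 208080; QR = 68·45·8 = 24480; RS = 45·8·46 = 16560.
Length 3: P..R: k=1: 0+24480+68·68·8=61472; k=2: 208080+0+68·45·8=232560 → min 61472 | Q..S: k=2: 0+16560+68·45·46=157320; k=3: 24480+0+68·8·46=49504 → min 49504.
Top-level splits: k=1: (P..P)·(Q..S) → 0+49504+68·68·46 = 262208; k=2: (P..Q)·(R..S) → 208080+16560+68·45·46 = 365400; k=3: (P..R)·(S..S) → 61472+0+68·8·46 = 86496.
Best split is after R, i.e. k = 3.

3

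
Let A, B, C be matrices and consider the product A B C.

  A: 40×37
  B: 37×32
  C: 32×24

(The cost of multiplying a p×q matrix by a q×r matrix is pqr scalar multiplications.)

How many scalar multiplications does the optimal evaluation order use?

Order (A (B C)): (B C): 37×32 by 32×24 → 37×24, cost 37·32·24 = 28416; (A (B C)): 40×37 by 37×24 → 40×24, cost 40·37·24 = 35520; cumulative 63936. Total 63936.
Order ((A B) C): (A B): 40×37 by 37×32 → 40×32, cost 40·37·32 = 47360; ((A B) C): 40×32 by 32×24 → 40×24, cost 40·32·24 = 30720; cumulative 78080. Total 78080.
Minimum: 63936.

63936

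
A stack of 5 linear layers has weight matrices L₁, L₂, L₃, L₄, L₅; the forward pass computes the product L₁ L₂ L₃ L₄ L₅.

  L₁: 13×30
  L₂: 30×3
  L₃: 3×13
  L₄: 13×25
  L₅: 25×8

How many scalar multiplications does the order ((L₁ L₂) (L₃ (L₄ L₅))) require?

4394

(L₁ L₂): 13×30 by 30×3 → 13×3, cost 13·30·3 = 1170
(L₄ L₅): 13×25 by 25×8 → 13×8, cost 13·25·8 = 2600
(L₃ (L₄ L₅)): 3×13 by 13×8 → 3×8, cost 3·13·8 = 312; cumulative 2912
((L₁ L₂) (L₃ (L₄ L₅))): 13×3 by 3×8 → 13×8, cost 13·3·8 = 312; cumulative 4394
Total: 4394 scalar multiplications.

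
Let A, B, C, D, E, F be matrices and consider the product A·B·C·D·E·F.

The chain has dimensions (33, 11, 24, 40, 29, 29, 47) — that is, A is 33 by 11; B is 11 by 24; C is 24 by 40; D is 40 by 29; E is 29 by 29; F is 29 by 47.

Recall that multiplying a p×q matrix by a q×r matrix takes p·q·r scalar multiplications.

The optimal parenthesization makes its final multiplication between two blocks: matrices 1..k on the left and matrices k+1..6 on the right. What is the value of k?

Adjacent pairs: AB = 33·11·24 = 8712; BC = 11·24·40 = 10560; CD = 24·40·29 = 27840; DE = 40·29·29 = 33640; EF = 29·29·47 = 39527.
Length 3: A..C: k=1: 0+10560+33·11·40=25080; k=2: 8712+0+33·24·40=40392 → min 25080 | B..D: k=2: 0+27840+11·24·29=35496; k=3: 10560+0+11·40·29=23320 → min 23320 | C..E: k=3: 0+33640+24·40·29=61480; k=4: 27840+0+24·29·29=48024 → min 48024 | D..F: k=4: 0+39527+40·29·47=94047; k=5: 33640+0+40·29·47=88160 → min 88160.
Length 4: A..D: k=1: 0+23320+33·11·29=33847; k=2: 8712+27840+33·24·29=59520; k=3: 25080+0+33·40·29=63360 → min 33847 | B..E: k=2: 0+48024+11·24·29=55680; k=3: 10560+33640+11·40·29=56960; k=4: 23320+0+11·29·29=32571 → min 32571 | C..F: k=3: 0+88160+24·40·47=133280; k=4: 27840+39527+24·29·47=100079; k=5: 48024+0+24·29·47=80736 → min 80736.
Length 5: A..E: k=1: 0+32571+33·11·29=43098; k=2: 8712+48024+33·24·29=79704; k=3: 25080+33640+33·40·29=97000; k=4: 33847+0+33·29·29=61600 → min 43098 | B..F: k=2: 0+80736+11·24·47=93144; k=3: 10560+88160+11·40·47=119400; k=4: 23320+39527+11·29·47=77840; k=5: 32571+0+11·29·47=47564 → min 47564.
Top-level splits: k=1: (A..A)·(B..F) → 0+47564+33·11·47 = 64625; k=2: (A..B)·(C..F) → 8712+80736+33·24·47 = 126672; k=3: (A..C)·(D..F) → 25080+88160+33·40·47 = 175280; k=4: (A..D)·(E..F) → 33847+39527+33·29·47 = 118353; k=5: (A..E)·(F..F) → 43098+0+33·29·47 = 88077.
Best split is after A, i.e. k = 1.

1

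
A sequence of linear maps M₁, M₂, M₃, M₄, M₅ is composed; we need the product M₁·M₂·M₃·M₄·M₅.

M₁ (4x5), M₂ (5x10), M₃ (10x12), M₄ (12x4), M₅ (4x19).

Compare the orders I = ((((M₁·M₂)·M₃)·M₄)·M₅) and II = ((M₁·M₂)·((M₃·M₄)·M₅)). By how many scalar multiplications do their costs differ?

1024

Order I = ((((M₁·M₂)·M₃)·M₄)·M₅): (M₁·M₂): 4×5 by 5×10 → 4×10, cost 4·5·10 = 200; ((M₁·M₂)·M₃): 4×10 by 10×12 → 4×12, cost 4·10·12 = 480; cumulative 680; (((M₁·M₂)·M₃)·M₄): 4×12 by 12×4 → 4×4, cost 4·12·4 = 192; cumulative 872; ((((M₁·M₂)·M₃)·M₄)·M₅): 4×4 by 4×19 → 4×19, cost 4·4·19 = 304; cumulative 1176. Total 1176.
Order II = ((M₁·M₂)·((M₃·M₄)·M₅)): (M₁·M₂): 4×5 by 5×10 → 4×10, cost 4·5·10 = 200; (M₃·M₄): 10×12 by 12×4 → 10×4, cost 10·12·4 = 480; ((M₃·M₄)·M₅): 10×4 by 4×19 → 10×19, cost 10·4·19 = 760; cumulative 1240; ((M₁·M₂)·((M₃·M₄)·M₅)): 4×10 by 10×19 → 4×19, cost 4·10·19 = 760; cumulative 2200. Total 2200.
Difference: |1176 − 2200| = 1024.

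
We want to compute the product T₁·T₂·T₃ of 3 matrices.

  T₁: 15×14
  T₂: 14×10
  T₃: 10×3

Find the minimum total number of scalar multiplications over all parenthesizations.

1050

Order (T₁·(T₂·T₃)): (T₂·T₃): 14×10 by 10×3 → 14×3, cost 14·10·3 = 420; (T₁·(T₂·T₃)): 15×14 by 14×3 → 15×3, cost 15·14·3 = 630; cumulative 1050. Total 1050.
Order ((T₁·T₂)·T₃): (T₁·T₂): 15×14 by 14×10 → 15×10, cost 15·14·10 = 2100; ((T₁·T₂)·T₃): 15×10 by 10×3 → 15×3, cost 15·10·3 = 450; cumulative 2550. Total 2550.
Minimum: 1050.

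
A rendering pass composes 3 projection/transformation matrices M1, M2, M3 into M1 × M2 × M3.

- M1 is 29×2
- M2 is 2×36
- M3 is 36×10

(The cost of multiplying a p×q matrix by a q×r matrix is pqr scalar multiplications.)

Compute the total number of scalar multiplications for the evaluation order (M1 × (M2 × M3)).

1300

(M2 × M3): 2×36 by 36×10 → 2×10, cost 2·36·10 = 720
(M1 × (M2 × M3)): 29×2 by 2×10 → 29×10, cost 29·2·10 = 580; cumulative 1300
Total: 1300 scalar multiplications.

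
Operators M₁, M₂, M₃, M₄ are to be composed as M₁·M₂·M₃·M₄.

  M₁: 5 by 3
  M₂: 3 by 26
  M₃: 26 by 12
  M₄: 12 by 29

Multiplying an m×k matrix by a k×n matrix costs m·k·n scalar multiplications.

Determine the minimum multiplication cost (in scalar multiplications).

2415

Adjacent pairs: M₁M₂ = 5·3·26 = 390; M₂M₃ = 3·26·12 = 936; M₃M₄ = 26·12·29 = 9048.
Length 3: M₁..M₃: k=1: 0+936+5·3·12=1116; k=2: 390+0+5·26·12=1950 → min 1116 | M₂..M₄: k=2: 0+9048+3·26·29=11310; k=3: 936+0+3·12·29=1980 → min 1980.
Length 4: M₁..M₄: k=1: 0+1980+5·3·29=2415; k=2: 390+9048+5·26·29=13208; k=3: 1116+0+5·12·29=2856 → min 2415.
Optimal order: (M₁·((M₂·M₃)·M₄)) with cost 2415.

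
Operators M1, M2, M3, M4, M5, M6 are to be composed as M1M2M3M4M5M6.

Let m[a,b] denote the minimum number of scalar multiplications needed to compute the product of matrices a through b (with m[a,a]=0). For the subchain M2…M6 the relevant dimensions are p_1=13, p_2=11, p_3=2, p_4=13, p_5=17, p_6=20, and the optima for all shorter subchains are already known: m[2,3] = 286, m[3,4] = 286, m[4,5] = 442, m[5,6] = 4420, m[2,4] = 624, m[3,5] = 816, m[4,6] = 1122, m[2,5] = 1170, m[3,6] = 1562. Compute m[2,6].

m[2,6] = min over k∈[2,5] of m[2,k]+m[k+1,6]+p_{1}·p_k·p_{6}.
k=2: 0 + 1562 + 13·11·20 = 4422; k=3: 286 + 1122 + 13·2·20 = 1928; k=4: 624 + 4420 + 13·13·20 = 8424; k=5: 1170 + 0 + 13·17·20 = 5590.
Minimum: 1928 at k=3.

1928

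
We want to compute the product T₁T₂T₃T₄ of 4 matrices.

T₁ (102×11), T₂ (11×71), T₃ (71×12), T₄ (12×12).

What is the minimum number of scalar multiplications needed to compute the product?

24420

Adjacent pairs: T₁T₂ = 102·11·71 = 79662; T₂T₃ = 11·71·12 = 9372; T₃T₄ = 71·12·12 = 10224.
Length 3: T₁..T₃: k=1: 0+9372+102·11·12=22836; k=2: 79662+0+102·71·12=166566 → min 22836 | T₂..T₄: k=2: 0+10224+11·71·12=19596; k=3: 9372+0+11·12·12=10956 → min 10956.
Length 4: T₁..T₄: k=1: 0+10956+102·11·12=24420; k=2: 79662+10224+102·71·12=176790; k=3: 22836+0+102·12·12=37524 → min 24420.
Optimal order: (T₁((T₂T₃)T₄)) with cost 24420.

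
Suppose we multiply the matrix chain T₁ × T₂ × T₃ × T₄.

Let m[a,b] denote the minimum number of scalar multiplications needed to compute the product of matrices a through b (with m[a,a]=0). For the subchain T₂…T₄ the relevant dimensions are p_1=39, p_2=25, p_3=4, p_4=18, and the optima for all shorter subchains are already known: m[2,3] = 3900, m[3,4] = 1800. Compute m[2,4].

6708

m[2,4] = min over k∈[2,3] of m[2,k]+m[k+1,4]+p_{1}·p_k·p_{4}.
k=2: 0 + 1800 + 39·25·18 = 19350; k=3: 3900 + 0 + 39·4·18 = 6708.
Minimum: 6708 at k=3.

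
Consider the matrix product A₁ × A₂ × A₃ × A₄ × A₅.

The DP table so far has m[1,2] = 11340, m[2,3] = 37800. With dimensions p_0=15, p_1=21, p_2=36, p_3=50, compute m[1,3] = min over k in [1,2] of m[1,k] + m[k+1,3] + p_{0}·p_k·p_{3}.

m[1,3] = min over k∈[1,2] of m[1,k]+m[k+1,3]+p_{0}·p_k·p_{3}.
k=1: 0 + 37800 + 15·21·50 = 53550; k=2: 11340 + 0 + 15·36·50 = 38340.
Minimum: 38340 at k=2.

38340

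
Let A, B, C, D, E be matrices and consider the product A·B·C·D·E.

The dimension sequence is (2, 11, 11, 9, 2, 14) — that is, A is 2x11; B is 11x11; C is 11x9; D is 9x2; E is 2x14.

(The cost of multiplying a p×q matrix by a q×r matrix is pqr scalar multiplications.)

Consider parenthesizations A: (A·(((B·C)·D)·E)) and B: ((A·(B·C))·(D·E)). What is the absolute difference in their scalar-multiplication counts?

Order A = (A·(((B·C)·D)·E)): (B·C): 11×11 by 11×9 → 11×9, cost 11·11·9 = 1089; ((B·C)·D): 11×9 by 9×2 → 11×2, cost 11·9·2 = 198; cumulative 1287; (((B·C)·D)·E): 11×2 by 2×14 → 11×14, cost 11·2·14 = 308; cumulative 1595; (A·(((B·C)·D)·E)): 2×11 by 11×14 → 2×14, cost 2·11·14 = 308; cumulative 1903. Total 1903.
Order B = ((A·(B·C))·(D·E)): (B·C): 11×11 by 11×9 → 11×9, cost 11·11·9 = 1089; (A·(B·C)): 2×11 by 11×9 → 2×9, cost 2·11·9 = 198; cumulative 1287; (D·E): 9×2 by 2×14 → 9×14, cost 9·2·14 = 252; ((A·(B·C))·(D·E)): 2×9 by 9×14 → 2×14, cost 2·9·14 = 252; cumulative 1791. Total 1791.
Difference: |1903 − 1791| = 112.

112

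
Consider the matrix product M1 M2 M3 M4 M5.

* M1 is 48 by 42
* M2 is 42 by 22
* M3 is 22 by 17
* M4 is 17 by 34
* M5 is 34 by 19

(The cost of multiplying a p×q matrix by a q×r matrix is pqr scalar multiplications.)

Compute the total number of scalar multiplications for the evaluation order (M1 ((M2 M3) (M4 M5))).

78560

(M2 M3): 42×22 by 22×17 → 42×17, cost 42·22·17 = 15708
(M4 M5): 17×34 by 34×19 → 17×19, cost 17·34·19 = 10982
((M2 M3) (M4 M5)): 42×17 by 17×19 → 42×19, cost 42·17·19 = 13566; cumulative 40256
(M1 ((M2 M3) (M4 M5))): 48×42 by 42×19 → 48×19, cost 48·42·19 = 38304; cumulative 78560
Total: 78560 scalar multiplications.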